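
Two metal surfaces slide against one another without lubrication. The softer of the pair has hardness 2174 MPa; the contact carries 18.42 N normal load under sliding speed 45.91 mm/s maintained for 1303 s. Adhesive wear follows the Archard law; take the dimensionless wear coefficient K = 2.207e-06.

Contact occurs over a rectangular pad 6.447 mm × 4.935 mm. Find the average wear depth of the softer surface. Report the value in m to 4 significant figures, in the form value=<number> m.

value=3.516e-08 m

The computation maintains full float precision; intermediates are printed rounded; one last rounding: 4 significant digits.
Convert: Sliding speed v = 45.91 mm/s = 0.04591 m/s. The distance L = v·t = 0.04591 m/s × 1303 s = 59.82 m.
Convert: Hardness H = 2174 MPa = 2.174e+09 Pa.
Convert: Pad sides 6.447 mm × 4.935 mm = 0.006447 m × 0.004935 m. Contact area A = 0.006447 m × 0.004935 m = 3.182e-05 m².
Working in SI base units: W = 18.42 N, H = 2.174e+09 Pa, K = 2.207e-06.
Worn volume V = K·W·L/H = 2.207e-06 · 18.42 · 59.82 / 2.174e+09 = 1.119e-12 m³.
Average depth h = V/A = 1.119e-12 / 3.182e-05 = 3.516e-08 m.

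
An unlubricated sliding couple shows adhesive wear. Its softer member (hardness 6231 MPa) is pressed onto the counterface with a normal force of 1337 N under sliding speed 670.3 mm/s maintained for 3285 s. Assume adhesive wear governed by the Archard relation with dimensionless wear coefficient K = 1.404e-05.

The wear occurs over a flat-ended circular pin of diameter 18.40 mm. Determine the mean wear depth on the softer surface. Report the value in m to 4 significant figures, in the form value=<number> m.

Every step maintains full precision — intermediates are shown rounded. Rounded once at the end: 4 significant digits.
Sliding speed v = 670.3 mm/s = 0.6703 m/s. The distance L = v·t = 0.6703 m/s × 3285 s = 2202 m.
Hardness H = 6231 MPa = 6.231e+09 Pa.
Pin diameter d = 18.40 mm = 0.01840 m. Contact area A = π·d²/4 = π·(0.01840 m)²/4 = 2.659e-04 m².
In SI base units, W = 1337 N, H = 6.231e+09 Pa, K = 1.404e-05.
Apply Archard: V = K·W·L/H = 1.404e-05 · 1337 · 2202 / 6.231e+09 = 6.634e-09 m³.
Wear depth h = V/A = 6.634e-09 / 2.659e-04 = 2.495e-05 m.

value=2.495e-05 m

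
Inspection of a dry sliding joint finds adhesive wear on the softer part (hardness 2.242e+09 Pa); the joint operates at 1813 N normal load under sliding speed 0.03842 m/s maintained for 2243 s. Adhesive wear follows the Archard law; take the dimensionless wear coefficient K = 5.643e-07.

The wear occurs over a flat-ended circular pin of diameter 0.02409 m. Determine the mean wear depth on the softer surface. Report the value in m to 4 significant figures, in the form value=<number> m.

value=8.628e-08 m

Quoted intermediates are rounded; every step keeps exact precision — a single final rounding: 4 significant digits.
Convert: Distance covered L = v·t = 0.03842 m/s × 2243 s = 86.18 m.
Convert: Contact area A = π·d²/4 = π·(0.02409 m)²/4 = 4.558e-04 m².
In SI base units: W = 1813 N, H = 2.242e+09 Pa, K = 5.643e-07.
The Archard volume V = K·W·L/H = 5.643e-07 · 1813 · 86.18 / 2.242e+09 = 3.932e-11 m³.
Wear depth h = V/A = 3.932e-11 / 4.558e-04 = 8.628e-08 m.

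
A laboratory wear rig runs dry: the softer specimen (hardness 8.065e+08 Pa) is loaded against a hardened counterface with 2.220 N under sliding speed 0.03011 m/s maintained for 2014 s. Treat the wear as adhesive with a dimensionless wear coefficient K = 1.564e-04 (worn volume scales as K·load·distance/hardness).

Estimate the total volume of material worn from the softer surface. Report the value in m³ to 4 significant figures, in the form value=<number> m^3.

value=2.611e-11 m^3

Shown intermediates are rounded; the algebra runs at full float precision — a lone final rounding, at 4 significant digits.
Sliding distance L = v·t = 0.03011 m/s × 2014 s = 60.64 m.
SI base units throughout: W = 2.220 N, H = 8.065e+08 Pa, K = 1.564e-04.
Archard relation: V = K·W·L/H = 1.564e-04 · 2.220 · 60.64 / 8.065e+08 = 2.611e-11 m³.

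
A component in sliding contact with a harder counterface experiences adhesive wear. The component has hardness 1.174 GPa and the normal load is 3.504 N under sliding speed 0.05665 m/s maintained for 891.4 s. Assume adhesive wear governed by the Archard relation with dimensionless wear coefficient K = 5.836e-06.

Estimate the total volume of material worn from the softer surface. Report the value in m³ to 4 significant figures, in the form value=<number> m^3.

value=8.796e-13 m^3

All arithmetic runs at full precision, and the intermediates are displayed rounded, and rounded just once to 4 significant digits.
Sliding distance L = v·t = 0.05665 m/s × 891.4 s = 50.50 m.
Hardness H = 1.174 GPa = 1.174e+09 Pa.
Collected in SI base units: W = 3.504 N, H = 1.174e+09 Pa, K = 5.836e-06.
By Archard's law, V = K·W·L/H = 5.836e-06 · 3.504 · 50.50 / 1.174e+09 = 8.796e-13 m³.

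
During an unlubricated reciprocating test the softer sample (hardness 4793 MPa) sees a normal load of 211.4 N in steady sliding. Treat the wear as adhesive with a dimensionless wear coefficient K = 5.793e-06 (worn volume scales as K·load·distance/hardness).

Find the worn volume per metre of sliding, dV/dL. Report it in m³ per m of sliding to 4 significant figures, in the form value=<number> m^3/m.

value=2.555e-13 m^3/m

Intermediates are printed rounded, and all working math keeps full precision; one last rounding, at four significant digits.
Hardness H = 4793 MPa = 4.793e+09 Pa.
SI base units throughout: W = 211.4 N, H = 4.793e+09 Pa, K = 5.793e-06.
Rate of wear dV/dL = K·W/H — distance-free: 5.793e-06 · 211.4 / 4.793e+09 = 2.555e-13 m³/m.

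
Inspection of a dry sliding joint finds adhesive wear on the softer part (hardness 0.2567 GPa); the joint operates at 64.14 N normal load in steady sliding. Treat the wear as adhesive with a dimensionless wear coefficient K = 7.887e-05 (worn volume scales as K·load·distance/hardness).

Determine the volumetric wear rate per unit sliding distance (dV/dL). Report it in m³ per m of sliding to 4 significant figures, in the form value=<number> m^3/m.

value=1.971e-11 m^3/m

Every step carries full precision. Intermediates are shown rounded, and rounded once at the end, at four significant digits.
Convert: Hardness H = 0.2567 GPa = 2.567e+08 Pa.
Restated in SI base units: W = 64.14 N, H = 2.567e+08 Pa, K = 7.887e-05.
Sliding wear rate dV/dL = K·W/H, per unit distance: 7.887e-05 · 64.14 / 2.567e+08 = 1.971e-11 m³/m.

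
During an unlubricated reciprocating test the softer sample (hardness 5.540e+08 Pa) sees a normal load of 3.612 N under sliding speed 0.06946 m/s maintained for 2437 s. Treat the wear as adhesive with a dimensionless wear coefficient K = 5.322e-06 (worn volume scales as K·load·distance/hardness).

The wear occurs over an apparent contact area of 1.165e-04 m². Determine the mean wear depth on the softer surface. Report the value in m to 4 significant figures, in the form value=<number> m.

Intermediate values are shown rounded. Each operation maintains full float precision, and a single final rounding, at four significant digits.
Convert: Total distance L = v·t = 0.06946 m/s × 2437 s = 169.3 m.
As SI base values: W = 3.612 N, H = 5.540e+08 Pa, K = 5.322e-06.
The Archard volume V = K·W·L/H = 5.322e-06 · 3.612 · 169.3 / 5.540e+08 = 5.874e-12 m³.
Depth of wear h = V/A = 5.874e-12 / 1.165e-04 = 5.042e-08 m.

value=5.042e-08 m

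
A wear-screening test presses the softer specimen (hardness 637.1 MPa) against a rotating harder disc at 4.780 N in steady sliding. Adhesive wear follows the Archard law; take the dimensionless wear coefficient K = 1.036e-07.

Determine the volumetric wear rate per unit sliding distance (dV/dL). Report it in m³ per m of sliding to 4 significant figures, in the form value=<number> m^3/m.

Each operation carries full precision, and intermediate values are printed rounded — rounded once at the end: 4 significant figures.
Hardness H = 637.1 MPa = 6.371e+08 Pa.
SI base units throughout: W = 4.780 N, H = 6.371e+08 Pa, K = 1.036e-07.
Volumetric rate dV/dL = K·W/H (independent of L): 1.036e-07 · 4.780 / 6.371e+08 = 7.773e-16 m³/m.

value=7.773e-16 m^3/m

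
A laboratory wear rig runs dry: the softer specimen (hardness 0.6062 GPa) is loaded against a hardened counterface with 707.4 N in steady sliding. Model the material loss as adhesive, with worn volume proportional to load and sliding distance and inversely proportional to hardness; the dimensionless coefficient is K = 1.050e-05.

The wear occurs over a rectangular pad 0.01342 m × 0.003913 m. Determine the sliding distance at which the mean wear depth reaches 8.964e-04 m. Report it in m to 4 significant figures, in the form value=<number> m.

value=3842 m

All working math carries full float precision, and the intermediates appear rounded; rounded just once to four significant digits.
Convert: Hardness H = 0.6062 GPa = 6.062e+08 Pa.
Convert: Contact area A = 0.01342 m × 0.003913 m = 5.251e-05 m².
Collected in SI base units: W = 707.4 N, H = 6.062e+08 Pa, K = 1.050e-05.
At the depth limit, V_lim = h_lim·A = 8.964e-04 · 5.251e-05 = 4.707e-08 m³.
So the life L = V_lim·H/(K·W) = 4.707e-08 · 6.062e+08 / (1.050e-05 · 707.4) = 3842 m.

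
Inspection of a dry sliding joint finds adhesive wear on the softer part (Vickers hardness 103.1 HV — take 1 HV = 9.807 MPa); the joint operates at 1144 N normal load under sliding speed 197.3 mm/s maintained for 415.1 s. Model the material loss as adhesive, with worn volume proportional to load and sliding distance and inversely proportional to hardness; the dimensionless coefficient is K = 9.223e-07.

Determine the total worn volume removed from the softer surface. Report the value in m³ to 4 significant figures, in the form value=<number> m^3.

Each operation keeps full float precision. Shown intermediates are rounded; one final rounding: four significant figures.
Convert: Sliding speed v = 197.3 mm/s = 0.1973 m/s. Total distance L = v·t = 0.1973 m/s × 415.1 s = 81.90 m.
Convert: Hardness H = 103.1 HV × 9.807 MPa/HV = 1011 MPa = 1.011e+09 Pa.
In SI base units: W = 1144 N, H = 1.011e+09 Pa, K = 9.223e-07.
The Archard volume V = K·W·L/H = 9.223e-07 · 1144 · 81.90 / 1.011e+09 = 8.546e-11 m³.

value=8.546e-11 m^3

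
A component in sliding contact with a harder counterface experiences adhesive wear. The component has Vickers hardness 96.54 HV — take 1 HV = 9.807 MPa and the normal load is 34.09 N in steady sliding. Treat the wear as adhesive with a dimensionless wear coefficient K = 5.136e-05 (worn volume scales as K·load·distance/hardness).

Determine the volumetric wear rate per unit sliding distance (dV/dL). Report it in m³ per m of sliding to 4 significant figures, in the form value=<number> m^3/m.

The intermediates appear rounded; all working math runs at full float precision, and rounded once at the end, at 4 significant digits.
Convert: Hardness H = 96.54 HV × 9.807 MPa/HV = 946.8 MPa = 9.468e+08 Pa.
As SI base values: W = 34.09 N, H = 9.468e+08 Pa, K = 5.136e-05.
Rate of wear dV/dL = K·W/H, so: 5.136e-05 · 34.09 / 9.468e+08 = 1.849e-12 m³/m.

value=1.849e-12 m^3/m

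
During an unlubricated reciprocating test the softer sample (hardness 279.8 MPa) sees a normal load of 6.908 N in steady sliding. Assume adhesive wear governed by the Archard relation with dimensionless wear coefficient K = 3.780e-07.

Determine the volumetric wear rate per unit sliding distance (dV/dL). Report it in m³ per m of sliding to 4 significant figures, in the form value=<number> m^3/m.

The intermediates are shown rounded — every step holds exact precision; a lone final rounding to 4 significant figures.
Hardness H = 279.8 MPa = 2.798e+08 Pa.
In SI base units: W = 6.908 N, H = 2.798e+08 Pa, K = 3.780e-07.
The wear rate dV/dL = K·W/H: 3.780e-07 · 6.908 / 2.798e+08 = 9.332e-15 m³/m.

value=9.332e-15 m^3/m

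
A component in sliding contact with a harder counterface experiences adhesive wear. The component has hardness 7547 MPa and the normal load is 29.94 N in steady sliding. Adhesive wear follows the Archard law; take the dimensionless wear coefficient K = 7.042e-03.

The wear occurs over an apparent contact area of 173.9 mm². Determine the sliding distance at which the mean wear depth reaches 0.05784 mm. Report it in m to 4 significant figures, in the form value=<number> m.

value=360.0 m

All working math holds full precision; the intermediates appear rounded, and one last rounding: 4 significant digits.
Convert: Hardness H = 7547 MPa = 7.547e+09 Pa.
Convert: Contact area A = 173.9 mm² = 1.739e-04 m².
Convert: Depth limit h_lim = 0.05784 mm = 5.784e-05 m.
Collected in SI base units: W = 29.94 N, H = 7.547e+09 Pa, K = 7.042e-03.
Permissible volume V_lim = h_lim·A = 5.784e-05 · 1.739e-04 = 1.006e-08 m³.
Thus life L = V_lim·H/(K·W) = 1.006e-08 · 7.547e+09 / (7.042e-03 · 29.94) = 360.0 m.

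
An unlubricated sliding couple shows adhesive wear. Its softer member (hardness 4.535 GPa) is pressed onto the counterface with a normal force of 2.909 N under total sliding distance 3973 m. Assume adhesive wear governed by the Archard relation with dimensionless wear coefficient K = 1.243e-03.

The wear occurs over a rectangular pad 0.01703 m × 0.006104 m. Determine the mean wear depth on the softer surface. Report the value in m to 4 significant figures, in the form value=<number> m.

The computation holds full precision, and printed values are rounded — a lone final rounding: 4 significant digits.
Hardness H = 4.535 GPa = 4.535e+09 Pa.
Contact area A = 0.01703 m × 0.006104 m = 1.040e-04 m².
In SI base units: W = 2.909 N, H = 4.535e+09 Pa, K = 1.243e-03.
By Archard's law, V = K·W·L/H = 1.243e-03 · 2.909 · 3973 / 4.535e+09 = 3.168e-09 m³.
Depth of wear h = V/A = 3.168e-09 / 1.040e-04 = 3.047e-05 m.

value=3.047e-05 m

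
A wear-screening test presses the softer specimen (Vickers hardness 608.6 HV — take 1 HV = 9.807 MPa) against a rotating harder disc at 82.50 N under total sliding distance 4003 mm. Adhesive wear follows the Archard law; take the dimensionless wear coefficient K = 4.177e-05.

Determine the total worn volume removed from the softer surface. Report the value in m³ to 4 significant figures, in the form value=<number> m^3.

Every step keeps full float precision. Intermediates appear rounded. Rounded just once: four significant figures.
Distance covered L = 4003 mm = 4.003 m.
Hardness H = 608.6 HV × 9.807 MPa/HV = 5969 MPa = 5.969e+09 Pa.
Working in SI base units: W = 82.50 N, H = 5.969e+09 Pa, K = 4.177e-05.
Archard volume V = K·W·L/H = 4.177e-05 · 82.50 · 4.003 / 5.969e+09 = 2.311e-12 m³.

value=2.311e-12 m^3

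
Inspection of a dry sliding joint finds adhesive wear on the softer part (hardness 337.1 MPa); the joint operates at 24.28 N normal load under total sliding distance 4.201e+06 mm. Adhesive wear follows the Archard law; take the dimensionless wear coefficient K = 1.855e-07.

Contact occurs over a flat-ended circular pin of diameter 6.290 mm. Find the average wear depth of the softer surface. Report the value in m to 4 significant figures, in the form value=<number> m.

value=1.806e-06 m

Every step carries exact precision; intermediates are displayed rounded; a single final rounding to four significant digits.
Distance covered L = 4.201e+06 mm = 4201 m.
Hardness H = 337.1 MPa = 3.371e+08 Pa.
Pin diameter d = 6.290 mm = 0.006290 m. Contact area A = π·d²/4 = π·(0.006290 m)²/4 = 3.107e-05 m².
SI base units throughout: W = 24.28 N, H = 3.371e+08 Pa, K = 1.855e-07.
Archard relation: V = K·W·L/H = 1.855e-07 · 24.28 · 4201 / 3.371e+08 = 5.613e-11 m³.
Depth of wear h = V/A = 5.613e-11 / 3.107e-05 = 1.806e-06 m.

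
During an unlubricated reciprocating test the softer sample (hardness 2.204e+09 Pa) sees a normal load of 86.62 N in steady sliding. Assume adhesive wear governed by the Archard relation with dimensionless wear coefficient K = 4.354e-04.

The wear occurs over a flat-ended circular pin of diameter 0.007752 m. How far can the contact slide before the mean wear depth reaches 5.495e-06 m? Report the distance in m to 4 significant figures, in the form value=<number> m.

value=15.16 m

The computation carries exact precision — intermediate values are shown rounded; a lone final rounding to 4 significant digits.
Contact area A = π·d²/4 = π·(0.007752 m)²/4 = 4.720e-05 m².
Restated in SI base units: W = 86.62 N, H = 2.204e+09 Pa, K = 4.354e-04.
Allowed volume V_lim = h_lim·A = 5.495e-06 · 4.720e-05 = 2.593e-10 m³.
Life L = V_lim·H/(K·W) = 2.593e-10 · 2.204e+09 / (4.354e-04 · 86.62) = 15.16 m.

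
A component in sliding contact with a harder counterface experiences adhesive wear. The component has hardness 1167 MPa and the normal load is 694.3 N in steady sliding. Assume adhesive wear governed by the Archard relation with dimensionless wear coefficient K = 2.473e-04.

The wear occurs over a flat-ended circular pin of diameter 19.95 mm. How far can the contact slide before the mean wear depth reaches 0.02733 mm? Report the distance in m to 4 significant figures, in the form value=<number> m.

The intermediates appear rounded. Each operation maintains exact precision; one last rounding, at 4 significant digits.
Convert: Hardness H = 1167 MPa = 1.167e+09 Pa.
Convert: Pin diameter d = 19.95 mm = 0.01995 m. Contact area A = π·d²/4 = π·(0.01995 m)²/4 = 3.126e-04 m².
Convert: Depth limit h_lim = 0.02733 mm = 2.733e-05 m.
As SI base values: W = 694.3 N, H = 1.167e+09 Pa, K = 2.473e-04.
At the depth limit, V_lim = h_lim·A = 2.733e-05 · 3.126e-04 = 8.543e-09 m³.
Sliding life L = V_lim·H/(K·W) = 8.543e-09 · 1.167e+09 / (2.473e-04 · 694.3) = 58.07 m.

value=58.07 m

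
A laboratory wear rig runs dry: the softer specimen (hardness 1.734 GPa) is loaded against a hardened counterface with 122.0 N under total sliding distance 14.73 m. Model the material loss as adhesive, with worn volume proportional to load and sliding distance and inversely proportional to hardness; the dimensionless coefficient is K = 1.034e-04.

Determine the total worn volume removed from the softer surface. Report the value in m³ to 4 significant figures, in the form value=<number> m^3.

The intermediates are displayed rounded; the computation runs at exact precision; rounded once at the end: four significant digits.
Convert: Hardness H = 1.734 GPa = 1.734e+09 Pa.
In SI base units: W = 122.0 N, H = 1.734e+09 Pa, K = 1.034e-04.
Archard volume V = K·W·L/H = 1.034e-04 · 122.0 · 14.73 / 1.734e+09 = 1.072e-10 m³.

value=1.072e-10 m^3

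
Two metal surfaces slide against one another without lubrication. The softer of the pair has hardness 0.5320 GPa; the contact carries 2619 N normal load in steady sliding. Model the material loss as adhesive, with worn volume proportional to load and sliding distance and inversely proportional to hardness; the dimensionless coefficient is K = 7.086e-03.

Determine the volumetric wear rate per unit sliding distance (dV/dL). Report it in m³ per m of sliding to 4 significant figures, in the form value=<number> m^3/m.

value=3.488e-08 m^3/m

Printed values are rounded; the algebra holds exact precision, and a single final rounding: 4 significant figures.
Convert: Hardness H = 0.5320 GPa = 5.320e+08 Pa.
Expressed in SI base units: W = 2619 N, H = 5.320e+08 Pa, K = 7.086e-03.
Rate of wear dV/dL = K·W/H, per unit distance: 7.086e-03 · 2619 / 5.320e+08 = 3.488e-08 m³/m.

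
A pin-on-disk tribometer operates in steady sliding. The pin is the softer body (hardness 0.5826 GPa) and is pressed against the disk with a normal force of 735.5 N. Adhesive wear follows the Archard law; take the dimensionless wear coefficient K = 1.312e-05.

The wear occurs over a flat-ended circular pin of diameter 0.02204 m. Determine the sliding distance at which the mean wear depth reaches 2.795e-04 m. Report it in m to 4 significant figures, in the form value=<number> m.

value=6438 m

Intermediate values appear rounded — each operation holds exact precision; a single final rounding to four significant digits.
Convert: Hardness H = 0.5826 GPa = 5.826e+08 Pa.
Convert: Contact area A = π·d²/4 = π·(0.02204 m)²/4 = 3.815e-04 m².
As SI base values: W = 735.5 N, H = 5.826e+08 Pa, K = 1.312e-05.
At the depth limit, V_lim = h_lim·A = 2.795e-04 · 3.815e-04 = 1.066e-07 m³.
Thus life L = V_lim·H/(K·W) = 1.066e-07 · 5.826e+08 / (1.312e-05 · 735.5) = 6438 m.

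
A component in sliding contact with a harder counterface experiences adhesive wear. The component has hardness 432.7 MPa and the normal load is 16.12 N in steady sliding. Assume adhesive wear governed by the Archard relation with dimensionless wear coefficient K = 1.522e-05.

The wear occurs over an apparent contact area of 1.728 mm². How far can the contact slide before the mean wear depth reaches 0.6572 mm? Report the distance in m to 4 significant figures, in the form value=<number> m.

All working math carries full precision; the intermediates appear rounded — rounded just once: 4 significant figures.
Convert: Hardness H = 432.7 MPa = 4.327e+08 Pa.
Convert: Contact area A = 1.728 mm² = 1.728e-06 m².
Convert: Depth limit h_lim = 0.6572 mm = 6.572e-04 m.
As SI base values: W = 16.12 N, H = 4.327e+08 Pa, K = 1.522e-05.
Allowed volume V_lim = h_lim·A = 6.572e-04 · 1.728e-06 = 1.136e-09 m³.
Sliding life L = V_lim·H/(K·W) = 1.136e-09 · 4.327e+08 / (1.522e-05 · 16.12) = 2003 m.

value=2003 m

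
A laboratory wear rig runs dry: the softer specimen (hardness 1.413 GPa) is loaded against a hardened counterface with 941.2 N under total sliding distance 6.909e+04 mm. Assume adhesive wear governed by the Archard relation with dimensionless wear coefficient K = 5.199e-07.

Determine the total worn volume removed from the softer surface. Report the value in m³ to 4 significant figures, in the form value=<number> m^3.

value=2.393e-11 m^3

All working math runs at full float precision, and printed values are rounded. Rounded once at the end to 4 significant digits.
Convert: The distance L = 6.909e+04 mm = 69.09 m.
Convert: Hardness H = 1.413 GPa = 1.413e+09 Pa.
In SI base units, W = 941.2 N, H = 1.413e+09 Pa, K = 5.199e-07.
The Archard volume V = K·W·L/H = 5.199e-07 · 941.2 · 69.09 / 1.413e+09 = 2.393e-11 m³.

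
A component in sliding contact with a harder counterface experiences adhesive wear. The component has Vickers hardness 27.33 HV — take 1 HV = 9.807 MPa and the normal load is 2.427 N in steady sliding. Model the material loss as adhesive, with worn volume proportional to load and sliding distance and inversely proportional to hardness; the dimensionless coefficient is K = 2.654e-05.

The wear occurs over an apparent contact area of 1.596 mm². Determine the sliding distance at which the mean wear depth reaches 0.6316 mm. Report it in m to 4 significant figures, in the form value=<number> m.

The intermediates appear rounded; the algebra carries full float precision, and one last rounding: 4 significant figures.
Convert: Hardness H = 27.33 HV × 9.807 MPa/HV = 268.0 MPa = 2.680e+08 Pa.
Convert: Contact area A = 1.596 mm² = 1.596e-06 m².
Convert: Depth limit h_lim = 0.6316 mm = 6.316e-04 m.
Collected in SI base units: W = 2.427 N, H = 2.680e+08 Pa, K = 2.654e-05.
Allowed volume V_lim = h_lim·A = 6.316e-04 · 1.596e-06 = 1.008e-09 m³.
Life L = V_lim·H/(K·W) = 1.008e-09 · 2.680e+08 / (2.654e-05 · 2.427) = 4194 m.

value=4194 m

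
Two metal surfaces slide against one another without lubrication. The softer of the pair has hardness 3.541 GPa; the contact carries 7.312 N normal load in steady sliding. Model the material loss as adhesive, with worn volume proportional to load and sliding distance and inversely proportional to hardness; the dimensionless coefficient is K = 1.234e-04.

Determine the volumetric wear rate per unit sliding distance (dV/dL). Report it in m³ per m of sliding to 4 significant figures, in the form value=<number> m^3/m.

value=2.548e-13 m^3/m

All arithmetic runs at exact precision, and displayed values are rounded, and a single final rounding, at four significant digits.
Hardness H = 3.541 GPa = 3.541e+09 Pa.
Working in SI base units: W = 7.312 N, H = 3.541e+09 Pa, K = 1.234e-04.
The wear rate dV/dL = K·W/H — distance-free: 1.234e-04 · 7.312 / 3.541e+09 = 2.548e-13 m³/m.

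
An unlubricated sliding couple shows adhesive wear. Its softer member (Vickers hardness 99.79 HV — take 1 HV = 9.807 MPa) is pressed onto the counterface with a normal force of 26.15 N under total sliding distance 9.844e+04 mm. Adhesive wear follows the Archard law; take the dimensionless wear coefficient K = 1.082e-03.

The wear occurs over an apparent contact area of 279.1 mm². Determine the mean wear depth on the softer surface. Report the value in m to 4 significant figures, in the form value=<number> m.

value=1.020e-05 m

Each operation carries full precision; the intermediates are displayed rounded, and rounded just once, at four significant figures.
Convert: Total distance L = 9.844e+04 mm = 98.44 m.
Convert: Hardness H = 99.79 HV × 9.807 MPa/HV = 978.6 MPa = 9.786e+08 Pa.
Convert: Contact area A = 279.1 mm² = 2.791e-04 m².
In SI base units: W = 26.15 N, H = 9.786e+08 Pa, K = 1.082e-03.
Volume removed: V = K·W·L/H = 1.082e-03 · 26.15 · 98.44 / 9.786e+08 = 2.846e-09 m³.
Mean wear depth h = V/A = 2.846e-09 / 2.791e-04 = 1.020e-05 m.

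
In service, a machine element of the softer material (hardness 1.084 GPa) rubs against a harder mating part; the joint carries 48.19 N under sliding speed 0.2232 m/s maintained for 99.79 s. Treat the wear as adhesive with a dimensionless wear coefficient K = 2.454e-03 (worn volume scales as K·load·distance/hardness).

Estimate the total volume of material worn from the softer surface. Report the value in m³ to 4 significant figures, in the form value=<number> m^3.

value=2.430e-09 m^3

Printed values are rounded — each operation runs at full precision. Rounded just once to four significant figures.
Distance L = v·t = 0.2232 m/s × 99.79 s = 22.27 m.
Hardness H = 1.084 GPa = 1.084e+09 Pa.
Restated in SI base units: W = 48.19 N, H = 1.084e+09 Pa, K = 2.454e-03.
Archard relation: V = K·W·L/H = 2.454e-03 · 48.19 · 22.27 / 1.084e+09 = 2.430e-09 m³.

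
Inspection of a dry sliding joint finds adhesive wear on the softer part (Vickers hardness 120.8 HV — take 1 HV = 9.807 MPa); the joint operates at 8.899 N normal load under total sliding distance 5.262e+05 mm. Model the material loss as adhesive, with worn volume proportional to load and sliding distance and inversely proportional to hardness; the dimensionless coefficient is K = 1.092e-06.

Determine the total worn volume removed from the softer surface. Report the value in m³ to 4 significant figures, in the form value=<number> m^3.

Intermediates are displayed rounded, and the algebra maintains exact precision, and a lone final rounding, at 4 significant figures.
Convert: Sliding distance L = 5.262e+05 mm = 526.2 m.
Convert: Hardness H = 120.8 HV × 9.807 MPa/HV = 1185 MPa = 1.185e+09 Pa.
Restated in SI base units: W = 8.899 N, H = 1.185e+09 Pa, K = 1.092e-06.
Apply Archard: V = K·W·L/H = 1.092e-06 · 8.899 · 526.2 / 1.185e+09 = 4.316e-12 m³.

value=4.316e-12 m^3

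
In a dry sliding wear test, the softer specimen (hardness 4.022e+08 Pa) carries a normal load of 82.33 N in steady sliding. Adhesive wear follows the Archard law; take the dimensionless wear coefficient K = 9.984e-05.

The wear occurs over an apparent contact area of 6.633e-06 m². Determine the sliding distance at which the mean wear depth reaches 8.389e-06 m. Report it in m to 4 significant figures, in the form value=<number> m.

value=2.723 m

The intermediates are printed rounded — every step holds full float precision. Rounded once at the end, at 4 significant figures.
Collected in SI base units: W = 82.33 N, H = 4.022e+08 Pa, K = 9.984e-05.
Volume at the limit: V_lim = h_lim·A = 8.389e-06 · 6.633e-06 = 5.564e-11 m³.
So the life L = V_lim·H/(K·W) = 5.564e-11 · 4.022e+08 / (9.984e-05 · 82.33) = 2.723 m.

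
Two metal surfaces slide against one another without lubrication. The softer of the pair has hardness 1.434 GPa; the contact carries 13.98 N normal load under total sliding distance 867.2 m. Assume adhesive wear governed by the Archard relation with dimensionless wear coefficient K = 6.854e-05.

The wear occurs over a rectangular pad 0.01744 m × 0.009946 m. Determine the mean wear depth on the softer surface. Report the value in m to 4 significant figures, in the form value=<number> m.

Intermediates are printed rounded — the computation runs at full precision. Rounded once at the end: 4 significant figures.
Convert: Hardness H = 1.434 GPa = 1.434e+09 Pa.
Convert: Contact area A = 0.01744 m × 0.009946 m = 1.735e-04 m².
Restated in SI base units: W = 13.98 N, H = 1.434e+09 Pa, K = 6.854e-05.
Volume removed: V = K·W·L/H = 6.854e-05 · 13.98 · 867.2 / 1.434e+09 = 5.795e-10 m³.
Wear depth h = V/A = 5.795e-10 / 1.735e-04 = 3.341e-06 m.

value=3.341e-06 m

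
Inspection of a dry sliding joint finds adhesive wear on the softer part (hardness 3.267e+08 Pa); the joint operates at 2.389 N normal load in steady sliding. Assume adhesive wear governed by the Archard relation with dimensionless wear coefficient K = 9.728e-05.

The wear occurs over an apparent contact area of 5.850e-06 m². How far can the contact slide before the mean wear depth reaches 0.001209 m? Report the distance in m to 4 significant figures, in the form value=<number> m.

All working math keeps full precision — the intermediates are displayed rounded — rounded just once: four significant digits.
Collected in SI base units: W = 2.389 N, H = 3.267e+08 Pa, K = 9.728e-05.
Volume at the limit: V_lim = h_lim·A = 0.001209 · 5.850e-06 = 7.073e-09 m³.
Life L = V_lim·H/(K·W) = 7.073e-09 · 3.267e+08 / (9.728e-05 · 2.389) = 9942 m.

value=9942 m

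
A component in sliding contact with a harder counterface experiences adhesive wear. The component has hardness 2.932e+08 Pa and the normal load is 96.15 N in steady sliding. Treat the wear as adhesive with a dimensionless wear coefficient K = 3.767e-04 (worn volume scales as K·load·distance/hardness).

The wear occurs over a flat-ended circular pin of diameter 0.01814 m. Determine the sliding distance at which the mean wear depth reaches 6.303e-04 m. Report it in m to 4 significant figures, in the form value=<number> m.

value=1319 m

Intermediates are printed rounded — the computation carries full precision, and rounded once at the end to four significant digits.
Convert: Contact area A = π·d²/4 = π·(0.01814 m)²/4 = 2.584e-04 m².
As SI base values: W = 96.15 N, H = 2.932e+08 Pa, K = 3.767e-04.
At the depth limit, V_lim = h_lim·A = 6.303e-04 · 2.584e-04 = 1.629e-07 m³.
Sliding life L = V_lim·H/(K·W) = 1.629e-07 · 2.932e+08 / (3.767e-04 · 96.15) = 1319 m.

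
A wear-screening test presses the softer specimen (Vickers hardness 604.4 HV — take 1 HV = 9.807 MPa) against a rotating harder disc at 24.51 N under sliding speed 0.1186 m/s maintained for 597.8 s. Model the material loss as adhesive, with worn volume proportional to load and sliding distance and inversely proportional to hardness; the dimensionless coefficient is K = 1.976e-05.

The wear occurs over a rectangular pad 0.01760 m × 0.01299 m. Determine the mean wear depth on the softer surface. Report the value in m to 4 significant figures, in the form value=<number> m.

The intermediates are shown rounded, and all arithmetic maintains full precision — rounded just once, at four significant digits.
Convert: Path length L = v·t = 0.1186 m/s × 597.8 s = 70.90 m.
Convert: Hardness H = 604.4 HV × 9.807 MPa/HV = 5927 MPa = 5.927e+09 Pa.
Convert: Contact area A = 0.01760 m × 0.01299 m = 2.286e-04 m².
SI base units throughout: W = 24.51 N, H = 5.927e+09 Pa, K = 1.976e-05.
Wear volume V = K·W·L/H = 1.976e-05 · 24.51 · 70.90 / 5.927e+09 = 5.793e-12 m³.
Mean wear depth h = V/A = 5.793e-12 / 2.286e-04 = 2.534e-08 m.

value=2.534e-08 m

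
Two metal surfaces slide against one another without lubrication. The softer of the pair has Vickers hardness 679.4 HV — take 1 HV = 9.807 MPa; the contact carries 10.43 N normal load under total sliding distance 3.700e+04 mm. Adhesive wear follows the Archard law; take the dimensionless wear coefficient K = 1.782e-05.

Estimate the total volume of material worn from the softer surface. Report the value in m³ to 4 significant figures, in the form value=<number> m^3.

All working math carries full float precision — intermediate values are printed rounded; one final rounding to four significant figures.
Sliding distance L = 3.700e+04 mm = 37.00 m.
Hardness H = 679.4 HV × 9.807 MPa/HV = 6663 MPa = 6.663e+09 Pa.
Working in SI base units: W = 10.43 N, H = 6.663e+09 Pa, K = 1.782e-05.
By Archard's law, V = K·W·L/H = 1.782e-05 · 10.43 · 37.00 / 6.663e+09 = 1.032e-12 m³.

value=1.032e-12 m^3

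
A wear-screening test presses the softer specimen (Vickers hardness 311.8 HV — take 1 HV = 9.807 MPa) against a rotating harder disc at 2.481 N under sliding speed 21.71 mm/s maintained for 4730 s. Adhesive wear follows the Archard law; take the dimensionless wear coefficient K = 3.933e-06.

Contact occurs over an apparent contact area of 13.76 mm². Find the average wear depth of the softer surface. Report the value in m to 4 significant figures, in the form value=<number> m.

value=2.381e-08 m

All arithmetic maintains full float precision, and intermediate values are printed rounded. Rounded just once to 4 significant figures.
Convert: Sliding speed v = 21.71 mm/s = 0.02171 m/s. Distance L = v·t = 0.02171 m/s × 4730 s = 102.7 m.
Convert: Hardness H = 311.8 HV × 9.807 MPa/HV = 3058 MPa = 3.058e+09 Pa.
Convert: Contact area A = 13.76 mm² = 1.376e-05 m².
In SI base units: W = 2.481 N, H = 3.058e+09 Pa, K = 3.933e-06.
Worn volume V = K·W·L/H = 3.933e-06 · 2.481 · 102.7 / 3.058e+09 = 3.277e-13 m³.
Average depth h = V/A = 3.277e-13 / 1.376e-05 = 2.381e-08 m.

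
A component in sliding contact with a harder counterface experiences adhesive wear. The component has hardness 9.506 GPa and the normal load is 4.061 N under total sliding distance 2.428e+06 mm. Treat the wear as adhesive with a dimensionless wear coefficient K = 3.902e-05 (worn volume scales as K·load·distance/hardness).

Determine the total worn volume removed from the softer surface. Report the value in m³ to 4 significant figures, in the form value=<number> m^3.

value=4.047e-11 m^3

The algebra maintains full precision. Displayed values are rounded; one final rounding: 4 significant figures.
Convert: Total distance L = 2.428e+06 mm = 2428 m.
Convert: Hardness H = 9.506 GPa = 9.506e+09 Pa.
Collected in SI base units: W = 4.061 N, H = 9.506e+09 Pa, K = 3.902e-05.
Worn volume V = K·W·L/H = 3.902e-05 · 4.061 · 2428 / 9.506e+09 = 4.047e-11 m³.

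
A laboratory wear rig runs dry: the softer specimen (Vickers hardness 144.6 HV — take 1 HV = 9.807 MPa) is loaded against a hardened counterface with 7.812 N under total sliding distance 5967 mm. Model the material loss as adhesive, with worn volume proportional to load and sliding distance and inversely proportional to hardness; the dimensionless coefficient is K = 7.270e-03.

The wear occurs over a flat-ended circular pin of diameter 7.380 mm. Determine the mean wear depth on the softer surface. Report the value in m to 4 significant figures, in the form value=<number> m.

value=5.587e-06 m

All arithmetic runs at full float precision; intermediate values are printed rounded; a lone final rounding to four significant digits.
Distance covered L = 5967 mm = 5.967 m.
Hardness H = 144.6 HV × 9.807 MPa/HV = 1418 MPa = 1.418e+09 Pa.
Pin diameter d = 7.380 mm = 0.007380 m. Contact area A = π·d²/4 = π·(0.007380 m)²/4 = 4.278e-05 m².
SI base units throughout: W = 7.812 N, H = 1.418e+09 Pa, K = 7.270e-03.
By Archard's law, V = K·W·L/H = 7.270e-03 · 7.812 · 5.967 / 1.418e+09 = 2.390e-10 m³.
Mean depth h = V/A = 2.390e-10 / 4.278e-05 = 5.587e-06 m.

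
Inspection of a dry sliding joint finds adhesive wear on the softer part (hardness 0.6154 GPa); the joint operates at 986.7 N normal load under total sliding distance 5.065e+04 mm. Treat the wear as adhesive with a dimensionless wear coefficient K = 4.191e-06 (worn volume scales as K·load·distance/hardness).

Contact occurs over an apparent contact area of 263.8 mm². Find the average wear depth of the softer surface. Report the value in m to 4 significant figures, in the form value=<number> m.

value=1.290e-06 m

Each operation maintains exact precision. Intermediates are printed rounded — rounded just once to four significant digits.
Sliding distance L = 5.065e+04 mm = 50.65 m.
Hardness H = 0.6154 GPa = 6.154e+08 Pa.
Contact area A = 263.8 mm² = 2.638e-04 m².
Working in SI base units: W = 986.7 N, H = 6.154e+08 Pa, K = 4.191e-06.
The Archard volume V = K·W·L/H = 4.191e-06 · 986.7 · 50.65 / 6.154e+08 = 3.403e-10 m³.
Average depth h = V/A = 3.403e-10 / 2.638e-04 = 1.290e-06 m.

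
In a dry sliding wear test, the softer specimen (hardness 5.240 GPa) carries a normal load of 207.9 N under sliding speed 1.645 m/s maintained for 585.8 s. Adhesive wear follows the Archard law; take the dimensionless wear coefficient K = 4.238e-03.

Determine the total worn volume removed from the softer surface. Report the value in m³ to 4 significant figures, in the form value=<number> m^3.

value=1.620e-07 m^3

All working math keeps full precision — quoted intermediates are rounded — one final rounding: 4 significant figures.
Convert: The distance L = v·t = 1.645 m/s × 585.8 s = 963.6 m.
Convert: Hardness H = 5.240 GPa = 5.240e+09 Pa.
Restated in SI base units: W = 207.9 N, H = 5.240e+09 Pa, K = 4.238e-03.
The Archard volume V = K·W·L/H = 4.238e-03 · 207.9 · 963.6 / 5.240e+09 = 1.620e-07 m³.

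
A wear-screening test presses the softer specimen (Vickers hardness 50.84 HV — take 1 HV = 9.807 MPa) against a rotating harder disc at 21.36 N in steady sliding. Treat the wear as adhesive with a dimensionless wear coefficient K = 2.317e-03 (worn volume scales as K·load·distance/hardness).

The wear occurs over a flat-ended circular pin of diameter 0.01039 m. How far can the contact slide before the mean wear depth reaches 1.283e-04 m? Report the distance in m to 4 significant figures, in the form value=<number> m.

All arithmetic keeps full precision. Quoted intermediates are rounded. Rounded just once: 4 significant digits.
Hardness H = 50.84 HV × 9.807 MPa/HV = 498.6 MPa = 4.986e+08 Pa.
Contact area A = π·d²/4 = π·(0.01039 m)²/4 = 8.479e-05 m².
Collected in SI base units: W = 21.36 N, H = 4.986e+08 Pa, K = 2.317e-03.
Volume at the limit: V_lim = h_lim·A = 1.283e-04 · 8.479e-05 = 1.088e-08 m³.
Inverting, life L = V_lim·H/(K·W) = 1.088e-08 · 4.986e+08 / (2.317e-03 · 21.36) = 109.6 m.

value=109.6 m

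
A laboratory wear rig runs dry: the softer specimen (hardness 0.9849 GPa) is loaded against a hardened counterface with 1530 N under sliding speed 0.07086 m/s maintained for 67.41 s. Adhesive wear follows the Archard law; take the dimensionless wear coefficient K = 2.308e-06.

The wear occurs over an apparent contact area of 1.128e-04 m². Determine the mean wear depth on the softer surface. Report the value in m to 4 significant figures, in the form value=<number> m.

value=1.518e-07 m

Intermediates are printed rounded. The algebra holds exact precision; a lone final rounding to 4 significant digits.
Distance covered L = v·t = 0.07086 m/s × 67.41 s = 4.777 m.
Hardness H = 0.9849 GPa = 9.849e+08 Pa.
Restated in SI base units: W = 1530 N, H = 9.849e+08 Pa, K = 2.308e-06.
Archard volume V = K·W·L/H = 2.308e-06 · 1530 · 4.777 / 9.849e+08 = 1.713e-11 m³.
Average depth h = V/A = 1.713e-11 / 1.128e-04 = 1.518e-07 m.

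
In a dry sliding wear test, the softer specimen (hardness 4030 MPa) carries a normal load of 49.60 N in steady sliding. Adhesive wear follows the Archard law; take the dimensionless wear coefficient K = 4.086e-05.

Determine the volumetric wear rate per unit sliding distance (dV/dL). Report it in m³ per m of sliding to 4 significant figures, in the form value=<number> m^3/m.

The intermediates are shown rounded. Each operation keeps full precision — rounded once at the end, at 4 significant digits.
Hardness H = 4030 MPa = 4.030e+09 Pa.
SI base units throughout: W = 49.60 N, H = 4.030e+09 Pa, K = 4.086e-05.
Volumetric rate dV/dL = K·W/H, per unit distance: 4.086e-05 · 49.60 / 4.030e+09 = 5.029e-13 m³/m.

value=5.029e-13 m^3/m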